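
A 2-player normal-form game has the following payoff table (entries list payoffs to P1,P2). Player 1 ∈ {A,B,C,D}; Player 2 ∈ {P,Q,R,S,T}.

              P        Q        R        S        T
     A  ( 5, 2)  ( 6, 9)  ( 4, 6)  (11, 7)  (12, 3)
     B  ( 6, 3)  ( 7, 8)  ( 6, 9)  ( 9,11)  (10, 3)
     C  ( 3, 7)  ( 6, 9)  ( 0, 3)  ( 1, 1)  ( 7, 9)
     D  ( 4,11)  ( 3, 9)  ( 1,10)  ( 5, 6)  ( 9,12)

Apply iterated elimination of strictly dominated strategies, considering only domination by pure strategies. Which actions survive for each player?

P1 drop C (B beats it: P:6>3 Q:7>6 R:6>0 S:9>1 T:10>7)
P1 drop D (A beats it: P:5>4 Q:6>3 R:4>1 S:11>5 T:12>9)
P2 drop P (Q beats it: A:9>2 B:8>3)
P2 drop R (S beats it: A:7>6 B:11>9)
P2 drop T (Q beats it: A:9>3 B:8>3)
P1→{A,B} P2→{Q,S}

IESDS → P1:{A,B} P2:{Q,S}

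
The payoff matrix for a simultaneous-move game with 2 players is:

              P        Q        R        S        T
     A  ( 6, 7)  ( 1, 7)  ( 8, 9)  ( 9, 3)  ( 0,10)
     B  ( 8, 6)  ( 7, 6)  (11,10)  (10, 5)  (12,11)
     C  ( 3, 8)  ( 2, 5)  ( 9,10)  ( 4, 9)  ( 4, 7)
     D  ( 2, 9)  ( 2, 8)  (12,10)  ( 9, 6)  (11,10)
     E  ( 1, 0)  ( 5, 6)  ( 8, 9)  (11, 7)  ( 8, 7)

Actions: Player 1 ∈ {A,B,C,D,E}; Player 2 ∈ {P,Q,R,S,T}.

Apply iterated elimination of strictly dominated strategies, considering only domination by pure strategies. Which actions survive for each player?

P1 drop A (B beats it: P:8>6 Q:7>1 R:11>8 S:10>9 T:12>0)
P1 drop C (B beats it: P:8>3 Q:7>2 R:11>9 S:10>4 T:12>4)
P2 drop P (R beats it: B:10>6 D:10>9 E:9>0)
P2 drop Q (R beats it: B:10>6 D:10>8 E:9>6)
P2 drop S (R beats it: B:10>5 D:10>6 E:9>7)
P1 drop E (B beats it: R:11>8 T:12>8)
P1→{B,D} P2→{R,T}

Survivors P1:{B,D} P2:{R,T}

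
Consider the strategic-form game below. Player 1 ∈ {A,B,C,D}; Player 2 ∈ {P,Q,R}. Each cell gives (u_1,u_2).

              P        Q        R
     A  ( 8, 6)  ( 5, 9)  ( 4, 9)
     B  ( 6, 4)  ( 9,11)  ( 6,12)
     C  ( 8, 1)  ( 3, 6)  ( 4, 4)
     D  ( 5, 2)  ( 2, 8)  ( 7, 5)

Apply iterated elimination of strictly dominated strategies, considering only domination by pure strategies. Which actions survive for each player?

P2 drop P (Q beats it: A:9>6 B:11>4 C:6>1 D:8>2)
P1 drop A (B beats it: Q:9>5 R:6>4)
P1 drop C (B beats it: Q:9>3 R:6>4)
P1→{B,D} P2→{Q,R}

Remaining: P1:{B,D} P2:{Q,R}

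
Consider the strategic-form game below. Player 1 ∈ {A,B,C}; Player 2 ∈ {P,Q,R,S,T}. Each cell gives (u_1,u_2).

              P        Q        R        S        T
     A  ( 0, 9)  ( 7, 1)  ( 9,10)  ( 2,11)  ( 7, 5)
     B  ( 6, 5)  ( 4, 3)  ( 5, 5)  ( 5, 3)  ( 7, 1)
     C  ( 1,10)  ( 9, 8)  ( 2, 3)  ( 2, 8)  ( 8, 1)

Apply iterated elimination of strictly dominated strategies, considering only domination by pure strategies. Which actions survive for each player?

Remaining: P1:{A,B} P2:{P,R,S}

P2 drop Q (P beats it: A:9>1 B:5>3 C:10>8)
P2 drop T (P beats it: A:9>5 B:5>1 C:10>1)
P1 drop C (B beats it: P:6>1 R:5>2 S:5>2)
P1→{A,B} P2→{P,R,S}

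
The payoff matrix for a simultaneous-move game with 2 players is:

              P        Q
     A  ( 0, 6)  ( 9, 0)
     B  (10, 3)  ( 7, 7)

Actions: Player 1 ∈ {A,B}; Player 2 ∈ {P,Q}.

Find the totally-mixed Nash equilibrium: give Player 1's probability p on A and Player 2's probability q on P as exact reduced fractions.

P1 indiff ⇒ q·0+(1-q)·9 = q·10+(1-q)·7 ⇒ q(-10) = (1-q)(-2) ⇒ q = 1/6
P2 indiff ⇒ p·6+(1-p)·3 = p·0+(1-p)·7 ⇒ p(6) = (1-p)(4) ⇒ p = 2/5

p=2/5, q=1/6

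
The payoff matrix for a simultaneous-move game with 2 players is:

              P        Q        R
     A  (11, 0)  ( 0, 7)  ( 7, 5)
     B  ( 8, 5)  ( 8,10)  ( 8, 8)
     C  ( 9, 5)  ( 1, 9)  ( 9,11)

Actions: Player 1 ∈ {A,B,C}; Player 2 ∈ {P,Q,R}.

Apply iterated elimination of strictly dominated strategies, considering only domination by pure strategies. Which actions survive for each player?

IESDS → P1:{B,C} P2:{Q,R}

P2 drop P (Q beats it: A:7>0 B:10>5 C:9>5)
P1 drop A (B beats it: Q:8>0 R:8>7)
P1→{B,C} P2→{Q,R}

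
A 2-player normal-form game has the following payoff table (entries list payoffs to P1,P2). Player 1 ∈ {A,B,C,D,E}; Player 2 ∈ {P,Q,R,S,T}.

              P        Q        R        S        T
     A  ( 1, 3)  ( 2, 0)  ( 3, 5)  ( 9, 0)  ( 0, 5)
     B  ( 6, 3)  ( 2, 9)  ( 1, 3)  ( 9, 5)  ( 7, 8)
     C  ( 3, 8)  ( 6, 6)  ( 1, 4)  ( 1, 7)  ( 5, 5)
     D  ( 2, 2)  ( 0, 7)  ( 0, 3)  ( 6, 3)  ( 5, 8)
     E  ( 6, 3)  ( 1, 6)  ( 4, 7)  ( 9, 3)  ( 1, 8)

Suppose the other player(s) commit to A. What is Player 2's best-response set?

BR_2 = {R,T}

u_2(P vs A) = 3
u_2(Q vs A) = 0
u_2(R vs A) = 5
u_2(S vs A) = 0
u_2(T vs A) = 5
max payoff 5 at {R,T}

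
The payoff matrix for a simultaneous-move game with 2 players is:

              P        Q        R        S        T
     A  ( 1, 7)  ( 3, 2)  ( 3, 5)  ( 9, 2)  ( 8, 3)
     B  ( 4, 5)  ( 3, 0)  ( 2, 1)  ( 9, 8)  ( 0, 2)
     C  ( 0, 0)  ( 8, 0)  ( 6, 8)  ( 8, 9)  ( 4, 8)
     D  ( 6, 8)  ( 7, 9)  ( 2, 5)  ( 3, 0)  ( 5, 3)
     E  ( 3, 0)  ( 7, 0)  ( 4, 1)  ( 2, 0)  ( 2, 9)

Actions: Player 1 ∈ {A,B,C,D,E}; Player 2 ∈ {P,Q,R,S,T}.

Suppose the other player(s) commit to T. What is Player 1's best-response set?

BR_1 = {A}

u_1(A vs T) = 8
u_1(B vs T) = 0
u_1(C vs T) = 4
u_1(D vs T) = 5
u_1(E vs T) = 2
max payoff 8 at {A}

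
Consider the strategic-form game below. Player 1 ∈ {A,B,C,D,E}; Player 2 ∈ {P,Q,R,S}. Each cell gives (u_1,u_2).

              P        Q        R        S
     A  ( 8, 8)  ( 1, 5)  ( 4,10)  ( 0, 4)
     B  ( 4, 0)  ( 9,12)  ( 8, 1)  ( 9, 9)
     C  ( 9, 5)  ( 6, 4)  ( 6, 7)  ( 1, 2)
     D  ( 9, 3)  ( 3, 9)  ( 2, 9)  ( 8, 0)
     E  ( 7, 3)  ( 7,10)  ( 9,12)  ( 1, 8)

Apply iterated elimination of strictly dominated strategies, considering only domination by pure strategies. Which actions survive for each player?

P1 drop A (C beats it: P:9>8 Q:6>1 R:6>4 S:1>0)
P2 drop P (R beats it: B:1>0 C:7>5 D:9>3 E:12>3)
P1 drop C (B beats it: Q:9>6 R:8>6 S:9>1)
P1 drop D (B beats it: Q:9>3 R:8>2 S:9>8)
P2 drop S (Q beats it: B:12>9 E:10>8)
P1→{B,E} P2→{Q,R}

IESDS → P1:{B,E} P2:{Q,R}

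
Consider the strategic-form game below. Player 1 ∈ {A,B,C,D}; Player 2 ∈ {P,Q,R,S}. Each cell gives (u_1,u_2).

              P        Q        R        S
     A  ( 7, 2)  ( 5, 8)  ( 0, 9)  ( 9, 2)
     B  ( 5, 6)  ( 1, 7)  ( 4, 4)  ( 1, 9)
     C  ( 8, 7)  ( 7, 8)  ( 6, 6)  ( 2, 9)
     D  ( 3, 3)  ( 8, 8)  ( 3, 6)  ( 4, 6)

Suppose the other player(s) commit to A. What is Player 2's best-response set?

BR_2 = {R}

u_2(P vs A) = 2
u_2(Q vs A) = 8
u_2(R vs A) = 9
u_2(S vs A) = 2
max payoff 9 at {R}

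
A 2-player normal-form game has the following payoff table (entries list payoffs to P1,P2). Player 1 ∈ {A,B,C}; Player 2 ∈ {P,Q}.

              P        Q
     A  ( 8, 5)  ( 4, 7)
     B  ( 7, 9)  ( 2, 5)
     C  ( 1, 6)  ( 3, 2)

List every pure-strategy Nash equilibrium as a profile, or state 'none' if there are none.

PSNE = {(A,Q)}

(A,P): not NE [P2→Q gives 7>5]
(A,Q): NE
(B,P): not NE [P1→A gives 8>7]
(B,Q): not NE [P1→A gives 4>2; P2→P gives 9>5]
(C,P): not NE [P1→A gives 8>1]
(C,Q): not NE [P1→A gives 4>3; P2→P gives 6>2]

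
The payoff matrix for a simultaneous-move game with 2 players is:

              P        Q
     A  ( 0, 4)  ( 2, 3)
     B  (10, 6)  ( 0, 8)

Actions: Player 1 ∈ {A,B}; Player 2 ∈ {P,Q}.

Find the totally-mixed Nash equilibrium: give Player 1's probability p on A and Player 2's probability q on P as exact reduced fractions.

P1 mixes 2/3 on A; P2 mixes 1/6 on P

P1 indiff ⇒ q·0+(1-q)·2 = q·10+(1-q)·0 ⇒ q(-10) = (1-q)(-2) ⇒ q = 1/6
P2 indiff ⇒ p·4+(1-p)·6 = p·3+(1-p)·8 ⇒ p(1) = (1-p)(2) ⇒ p = 2/3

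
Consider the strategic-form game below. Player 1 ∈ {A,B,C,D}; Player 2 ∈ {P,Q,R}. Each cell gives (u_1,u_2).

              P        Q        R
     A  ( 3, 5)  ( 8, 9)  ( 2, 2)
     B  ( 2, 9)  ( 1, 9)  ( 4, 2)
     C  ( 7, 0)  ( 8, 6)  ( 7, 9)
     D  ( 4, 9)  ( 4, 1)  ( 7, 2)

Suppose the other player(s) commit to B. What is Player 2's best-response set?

u_2(P vs B) = 9
u_2(Q vs B) = 9
u_2(R vs B) = 2
max payoff 9 at {P,Q}

BR_2 = {P,Q}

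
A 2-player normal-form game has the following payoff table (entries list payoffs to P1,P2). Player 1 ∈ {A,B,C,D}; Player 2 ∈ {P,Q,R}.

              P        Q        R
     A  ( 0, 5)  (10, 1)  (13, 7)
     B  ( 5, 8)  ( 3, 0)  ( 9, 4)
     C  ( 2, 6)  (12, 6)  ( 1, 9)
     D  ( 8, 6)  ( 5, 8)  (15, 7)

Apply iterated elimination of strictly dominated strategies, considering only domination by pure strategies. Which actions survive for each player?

Remaining: P1:{A,C,D} P2:{Q,R}

P1 drop B (D beats it: P:8>5 Q:5>3 R:15>9)
P2 drop P (R beats it: A:7>5 C:9>6 D:7>6)
P1→{A,C,D} P2→{Q,R}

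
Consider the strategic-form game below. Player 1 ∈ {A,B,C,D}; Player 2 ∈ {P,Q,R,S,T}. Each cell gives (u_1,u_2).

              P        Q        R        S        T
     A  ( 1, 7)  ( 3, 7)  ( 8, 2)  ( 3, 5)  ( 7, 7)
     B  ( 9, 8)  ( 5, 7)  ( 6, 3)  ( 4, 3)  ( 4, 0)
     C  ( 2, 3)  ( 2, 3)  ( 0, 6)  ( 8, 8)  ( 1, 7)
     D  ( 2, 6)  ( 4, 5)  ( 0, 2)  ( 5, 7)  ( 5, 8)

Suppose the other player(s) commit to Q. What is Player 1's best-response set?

argmax u_1 = {B}

u_1(A vs Q) = 3
u_1(B vs Q) = 5
u_1(C vs Q) = 2
u_1(D vs Q) = 4
max payoff 5 at {B}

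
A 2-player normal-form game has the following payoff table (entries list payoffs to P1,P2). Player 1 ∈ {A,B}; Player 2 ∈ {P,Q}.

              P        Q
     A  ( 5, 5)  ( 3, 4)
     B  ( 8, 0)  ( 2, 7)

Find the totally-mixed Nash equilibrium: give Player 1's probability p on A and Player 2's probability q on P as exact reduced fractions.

(p,q) = (7/8, 1/4)

P1 indiff ⇒ q·5+(1-q)·3 = q·8+(1-q)·2 ⇒ q(-3) = (1-q)(-1) ⇒ q = 1/4
P2 indiff ⇒ p·5+(1-p)·0 = p·4+(1-p)·7 ⇒ p(1) = (1-p)(7) ⇒ p = 7/8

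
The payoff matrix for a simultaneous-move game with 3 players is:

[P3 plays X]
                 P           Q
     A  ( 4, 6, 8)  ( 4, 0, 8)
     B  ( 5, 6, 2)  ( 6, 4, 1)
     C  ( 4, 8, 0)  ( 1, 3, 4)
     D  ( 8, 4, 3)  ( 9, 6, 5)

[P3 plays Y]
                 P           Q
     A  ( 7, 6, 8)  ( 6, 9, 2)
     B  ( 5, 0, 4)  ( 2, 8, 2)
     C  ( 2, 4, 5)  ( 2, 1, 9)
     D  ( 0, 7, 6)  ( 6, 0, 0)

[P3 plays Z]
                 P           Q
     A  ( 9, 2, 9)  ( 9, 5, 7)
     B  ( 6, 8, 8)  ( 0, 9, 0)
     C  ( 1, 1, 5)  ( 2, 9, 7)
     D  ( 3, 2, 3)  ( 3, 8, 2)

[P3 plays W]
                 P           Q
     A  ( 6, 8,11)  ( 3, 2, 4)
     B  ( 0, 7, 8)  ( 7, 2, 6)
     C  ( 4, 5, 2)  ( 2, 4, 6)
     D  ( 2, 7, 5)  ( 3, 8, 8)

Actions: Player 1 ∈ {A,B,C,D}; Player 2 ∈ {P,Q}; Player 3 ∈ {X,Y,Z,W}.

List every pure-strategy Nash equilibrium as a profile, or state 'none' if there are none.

(A,P,X): not NE [P1→D gives 8>4; P3→W gives 11>8]
(A,P,Y): not NE [P2→Q gives 9>6; P3→W gives 11>8]
(A,P,Z): not NE [P2→Q gives 5>2; P3→W gives 11>9]
(A,P,W): NE
(A,Q,X): not NE [P1→D gives 9>4; P2→P gives 6>0]
(A,Q,Y): not NE [P3→X gives 8>2]
(A,Q,Z): not NE [P3→X gives 8>7]
(A,Q,W): not NE [P1→B gives 7>3; P2→P gives 8>2; P3→X gives 8>4]
(B,P,X): not NE [P1→D gives 8>5; P3→W gives 8>2]
(B,P,Y): not NE [P1→A gives 7>5; P2→Q gives 8>0; P3→W gives 8>4]
(B,P,Z): not NE [P1→A gives 9>6; P2→Q gives 9>8]
(B,P,W): not NE [P1→A gives 6>0]
(B,Q,X): not NE [P1→D gives 9>6; P2→P gives 6>4; P3→W gives 6>1]
(B,Q,Y): not NE [P1→D gives 6>2; P3→W gives 6>2]
(B,Q,Z): not NE [P1→A gives 9>0; P3→W gives 6>0]
(B,Q,W): not NE [P2→P gives 7>2]
(C,P,X): not NE [P1→D gives 8>4; P3→Z gives 5>0]
(C,P,Y): not NE [P1→A gives 7>2]
(C,P,Z): not NE [P1→A gives 9>1; P2→Q gives 9>1]
(C,P,W): not NE [P1→A gives 6>4; P3→Z gives 5>2]
(C,Q,X): not NE [P1→D gives 9>1; P2→P gives 8>3; P3→Y gives 9>4]
(C,Q,Y): not NE [P1→D gives 6>2; P2→P gives 4>1]
(C,Q,Z): not NE [P1→A gives 9>2; P3→Y gives 9>7]
(C,Q,W): not NE [P1→B gives 7>2; P2→P gives 5>4; P3→Y gives 9>6]
(D,P,X): not NE [P2→Q gives 6>4; P3→Y gives 6>3]
(D,P,Y): not NE [P1→A gives 7>0]
(D,P,Z): not NE [P1→A gives 9>3; P2→Q gives 8>2; P3→Y gives 6>3]
(D,P,W): not NE [P1→A gives 6>2; P2→Q gives 8>7; P3→Y gives 6>5]
(D,Q,X): not NE [P3→W gives 8>5]
(D,Q,Y): not NE [P2→P gives 7>0; P3→W gives 8>0]
(D,Q,Z): not NE [P1→A gives 9>3; P3→W gives 8>2]
(D,Q,W): not NE [P1→B gives 7>3]

PSNE = {(A,P,W)}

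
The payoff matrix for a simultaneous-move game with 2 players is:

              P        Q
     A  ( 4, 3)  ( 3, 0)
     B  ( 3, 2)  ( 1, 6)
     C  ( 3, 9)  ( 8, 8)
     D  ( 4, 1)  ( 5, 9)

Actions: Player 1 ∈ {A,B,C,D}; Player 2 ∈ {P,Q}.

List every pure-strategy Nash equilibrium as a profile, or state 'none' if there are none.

NE set: (A,P)

(A,P): NE
(A,Q): not NE [P1→C gives 8>3; P2→P gives 3>0]
(B,P): not NE [P1→D gives 4>3; P2→Q gives 6>2]
(B,Q): not NE [P1→C gives 8>1]
(C,P): not NE [P1→D gives 4>3]
(C,Q): not NE [P2→P gives 9>8]
(D,P): not NE [P2→Q gives 9>1]
(D,Q): not NE [P1→C gives 8>5]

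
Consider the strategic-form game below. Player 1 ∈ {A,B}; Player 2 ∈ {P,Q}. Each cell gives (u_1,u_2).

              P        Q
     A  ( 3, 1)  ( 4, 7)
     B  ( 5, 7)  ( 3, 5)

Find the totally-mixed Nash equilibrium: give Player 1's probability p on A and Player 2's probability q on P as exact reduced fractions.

P1 mixes 1/4 on A; P2 mixes 1/3 on P

P1 indiff ⇒ q·3+(1-q)·4 = q·5+(1-q)·3 ⇒ q(-2) = (1-q)(-1) ⇒ q = 1/3
P2 indiff ⇒ p·1+(1-p)·7 = p·7+(1-p)·5 ⇒ p(-6) = (1-p)(-2) ⇒ p = 1/4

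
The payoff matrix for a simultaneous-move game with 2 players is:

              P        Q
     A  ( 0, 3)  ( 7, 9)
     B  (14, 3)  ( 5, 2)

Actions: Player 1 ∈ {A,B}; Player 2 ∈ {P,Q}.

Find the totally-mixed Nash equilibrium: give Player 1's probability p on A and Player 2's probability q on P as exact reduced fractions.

P1 mixes 1/7 on A; P2 mixes 1/8 on P

P1 indiff ⇒ q·0+(1-q)·7 = q·14+(1-q)·5 ⇒ q(-14) = (1-q)(-2) ⇒ q = 1/8
P2 indiff ⇒ p·3+(1-p)·3 = p·9+(1-p)·2 ⇒ p(-6) = (1-p)(-1) ⇒ p = 1/7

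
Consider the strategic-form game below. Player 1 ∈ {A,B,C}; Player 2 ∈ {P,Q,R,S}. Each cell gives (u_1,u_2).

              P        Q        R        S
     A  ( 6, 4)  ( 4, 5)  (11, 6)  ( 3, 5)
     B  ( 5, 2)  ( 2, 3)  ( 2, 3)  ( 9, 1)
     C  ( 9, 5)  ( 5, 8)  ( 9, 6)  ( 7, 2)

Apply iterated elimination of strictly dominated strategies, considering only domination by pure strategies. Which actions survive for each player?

Survivors P1:{A,C} P2:{Q,R}

P2 drop P (Q beats it: A:5>4 B:3>2 C:8>5)
P2 drop S (R beats it: A:6>5 B:3>1 C:6>2)
P1 drop B (A beats it: Q:4>2 R:11>2)
P1→{A,C} P2→{Q,R}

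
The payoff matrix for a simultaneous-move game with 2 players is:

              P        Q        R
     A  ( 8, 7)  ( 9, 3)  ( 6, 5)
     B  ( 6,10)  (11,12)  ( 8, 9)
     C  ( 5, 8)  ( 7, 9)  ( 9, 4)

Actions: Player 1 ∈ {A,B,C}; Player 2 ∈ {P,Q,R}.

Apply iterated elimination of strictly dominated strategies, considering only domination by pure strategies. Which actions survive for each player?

Survivors P1:{A,B} P2:{P,Q}

P2 drop R (P beats it: A:7>5 B:10>9 C:8>4)
P1 drop C (A beats it: P:8>5 Q:9>7)
P1→{A,B} P2→{P,Q}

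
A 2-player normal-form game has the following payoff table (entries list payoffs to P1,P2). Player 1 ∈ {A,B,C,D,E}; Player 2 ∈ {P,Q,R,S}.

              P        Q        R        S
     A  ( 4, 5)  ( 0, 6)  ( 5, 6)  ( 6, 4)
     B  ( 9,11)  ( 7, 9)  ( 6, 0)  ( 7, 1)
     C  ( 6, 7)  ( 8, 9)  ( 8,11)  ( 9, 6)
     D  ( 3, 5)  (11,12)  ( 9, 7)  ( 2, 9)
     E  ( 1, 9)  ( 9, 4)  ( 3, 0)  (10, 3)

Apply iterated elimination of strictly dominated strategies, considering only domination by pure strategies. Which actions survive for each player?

P1 drop A (B beats it: P:9>4 Q:7>0 R:6>5 S:7>6)
P2 drop S (Q beats it: B:9>1 C:9>6 D:12>9 E:4>3)
P1 drop E (D beats it: P:3>1 Q:11>9 R:9>3)
P1→{B,C,D} P2→{P,Q,R}

Remaining: P1:{B,C,D} P2:{P,Q,R}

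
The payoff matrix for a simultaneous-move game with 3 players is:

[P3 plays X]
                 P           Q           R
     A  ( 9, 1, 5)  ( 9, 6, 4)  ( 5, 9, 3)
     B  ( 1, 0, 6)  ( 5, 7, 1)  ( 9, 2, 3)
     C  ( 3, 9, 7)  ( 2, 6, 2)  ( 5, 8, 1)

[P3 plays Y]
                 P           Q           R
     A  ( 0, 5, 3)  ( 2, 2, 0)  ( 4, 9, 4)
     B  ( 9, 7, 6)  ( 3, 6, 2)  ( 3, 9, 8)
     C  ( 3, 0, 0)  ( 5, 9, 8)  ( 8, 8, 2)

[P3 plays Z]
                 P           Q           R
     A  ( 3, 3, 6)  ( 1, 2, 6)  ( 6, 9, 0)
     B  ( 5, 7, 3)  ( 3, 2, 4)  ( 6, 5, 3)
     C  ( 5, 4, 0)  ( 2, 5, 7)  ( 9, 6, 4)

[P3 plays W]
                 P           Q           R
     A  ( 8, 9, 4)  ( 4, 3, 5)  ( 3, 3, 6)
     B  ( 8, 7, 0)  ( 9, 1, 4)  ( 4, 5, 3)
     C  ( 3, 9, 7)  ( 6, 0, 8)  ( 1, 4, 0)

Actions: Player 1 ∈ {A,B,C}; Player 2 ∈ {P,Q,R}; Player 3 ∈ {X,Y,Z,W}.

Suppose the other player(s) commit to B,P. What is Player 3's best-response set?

BR_3 = {X,Y}

u_3(X vs B,P) = 6
u_3(Y vs B,P) = 6
u_3(Z vs B,P) = 3
u_3(W vs B,P) = 0
max payoff 6 at {X,Y}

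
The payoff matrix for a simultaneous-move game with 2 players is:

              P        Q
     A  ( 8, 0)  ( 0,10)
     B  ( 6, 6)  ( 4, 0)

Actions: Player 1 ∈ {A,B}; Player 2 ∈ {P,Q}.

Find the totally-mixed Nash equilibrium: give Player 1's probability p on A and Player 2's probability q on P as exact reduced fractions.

P1 mixes 3/8 on A; P2 mixes 2/3 on P

P1 indiff ⇒ q·8+(1-q)·0 = q·6+(1-q)·4 ⇒ q(2) = (1-q)(4) ⇒ q = 2/3
P2 indiff ⇒ p·0+(1-p)·6 = p·10+(1-p)·0 ⇒ p(-10) = (1-p)(-6) ⇒ p = 3/8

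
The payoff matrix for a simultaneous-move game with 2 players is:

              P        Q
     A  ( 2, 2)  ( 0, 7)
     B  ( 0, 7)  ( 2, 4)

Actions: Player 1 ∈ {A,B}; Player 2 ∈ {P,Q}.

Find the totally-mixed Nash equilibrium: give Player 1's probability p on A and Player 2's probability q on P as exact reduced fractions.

p=3/8, q=1/2

P1 indiff ⇒ q·2+(1-q)·0 = q·0+(1-q)·2 ⇒ q(2) = (1-q)(2) ⇒ q = 1/2
P2 indiff ⇒ p·2+(1-p)·7 = p·7+(1-p)·4 ⇒ p(-5) = (1-p)(-3) ⇒ p = 3/8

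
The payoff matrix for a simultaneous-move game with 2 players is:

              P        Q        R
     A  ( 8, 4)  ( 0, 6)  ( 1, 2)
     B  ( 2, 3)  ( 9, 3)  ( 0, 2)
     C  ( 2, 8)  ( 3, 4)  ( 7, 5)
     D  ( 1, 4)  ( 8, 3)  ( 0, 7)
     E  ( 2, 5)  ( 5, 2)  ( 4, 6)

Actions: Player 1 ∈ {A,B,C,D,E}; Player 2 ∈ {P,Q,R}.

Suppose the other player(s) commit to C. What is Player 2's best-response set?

u_2(P vs C) = 8
u_2(Q vs C) = 4
u_2(R vs C) = 5
max payoff 8 at {P}

BR_2 = {P}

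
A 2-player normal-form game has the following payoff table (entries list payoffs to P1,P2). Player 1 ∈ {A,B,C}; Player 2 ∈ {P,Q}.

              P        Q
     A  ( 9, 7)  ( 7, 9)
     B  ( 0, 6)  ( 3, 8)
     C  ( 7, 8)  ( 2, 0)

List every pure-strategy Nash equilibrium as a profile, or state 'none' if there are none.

PSNE = {(A,Q)}

(A,P): not NE [P2→Q gives 9>7]
(A,Q): NE
(B,P): not NE [P1→A gives 9>0; P2→Q gives 8>6]
(B,Q): not NE [P1→A gives 7>3]
(C,P): not NE [P1→A gives 9>7]
(C,Q): not NE [P1→A gives 7>2; P2→P gives 8>0]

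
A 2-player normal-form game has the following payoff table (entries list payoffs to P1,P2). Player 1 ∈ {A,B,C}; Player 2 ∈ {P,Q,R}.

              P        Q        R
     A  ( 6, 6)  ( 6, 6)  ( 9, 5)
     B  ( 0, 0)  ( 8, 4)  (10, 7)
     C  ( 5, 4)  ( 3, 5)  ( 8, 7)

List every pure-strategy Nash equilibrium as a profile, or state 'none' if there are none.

(A,P): NE
(A,Q): not NE [P1→B gives 8>6]
(A,R): not NE [P1→B gives 10>9; P2→Q gives 6>5]
(B,P): not NE [P1→A gives 6>0; P2→R gives 7>0]
(B,Q): not NE [P2→R gives 7>4]
(B,R): NE
(C,P): not NE [P1→A gives 6>5; P2→R gives 7>4]
(C,Q): not NE [P1→B gives 8>3; P2→R gives 7>5]
(C,R): not NE [P1→B gives 10>8]

PSNE = {(A,P), (B,R)}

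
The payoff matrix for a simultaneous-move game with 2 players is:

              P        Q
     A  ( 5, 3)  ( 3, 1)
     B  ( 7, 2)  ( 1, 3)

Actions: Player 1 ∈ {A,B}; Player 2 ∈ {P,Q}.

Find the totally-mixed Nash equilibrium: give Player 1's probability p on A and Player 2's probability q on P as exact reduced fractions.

p=1/3, q=1/2

P1 indiff ⇒ q·5+(1-q)·3 = q·7+(1-q)·1 ⇒ q(-2) = (1-q)(-2) ⇒ q = 1/2
P2 indiff ⇒ p·3+(1-p)·2 = p·1+(1-p)·3 ⇒ p(2) = (1-p)(1) ⇒ p = 1/3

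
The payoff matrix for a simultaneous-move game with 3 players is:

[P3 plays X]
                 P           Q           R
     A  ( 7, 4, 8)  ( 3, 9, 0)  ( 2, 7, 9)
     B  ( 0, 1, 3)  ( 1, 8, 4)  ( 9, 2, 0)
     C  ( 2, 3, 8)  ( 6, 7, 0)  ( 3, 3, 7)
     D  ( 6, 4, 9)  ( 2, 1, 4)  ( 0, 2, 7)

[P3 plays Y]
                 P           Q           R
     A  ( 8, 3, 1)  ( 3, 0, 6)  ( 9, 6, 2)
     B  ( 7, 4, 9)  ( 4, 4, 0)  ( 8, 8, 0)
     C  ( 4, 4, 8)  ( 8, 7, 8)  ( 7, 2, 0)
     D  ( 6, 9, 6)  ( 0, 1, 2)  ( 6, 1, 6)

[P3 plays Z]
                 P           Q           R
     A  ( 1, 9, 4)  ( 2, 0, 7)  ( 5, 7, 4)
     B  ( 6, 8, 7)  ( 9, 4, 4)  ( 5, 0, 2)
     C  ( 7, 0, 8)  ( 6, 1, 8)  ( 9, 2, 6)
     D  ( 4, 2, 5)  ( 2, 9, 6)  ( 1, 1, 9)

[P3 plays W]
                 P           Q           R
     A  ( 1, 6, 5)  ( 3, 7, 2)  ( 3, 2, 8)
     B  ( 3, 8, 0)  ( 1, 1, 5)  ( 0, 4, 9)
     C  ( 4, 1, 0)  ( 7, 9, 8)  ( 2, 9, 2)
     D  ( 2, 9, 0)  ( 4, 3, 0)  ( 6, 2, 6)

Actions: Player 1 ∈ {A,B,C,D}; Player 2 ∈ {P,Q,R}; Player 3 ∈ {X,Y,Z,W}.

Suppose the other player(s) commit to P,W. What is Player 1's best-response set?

u_1(A vs P,W) = 1
u_1(B vs P,W) = 3
u_1(C vs P,W) = 4
u_1(D vs P,W) = 2
max payoff 4 at {C}

P1 best: {C}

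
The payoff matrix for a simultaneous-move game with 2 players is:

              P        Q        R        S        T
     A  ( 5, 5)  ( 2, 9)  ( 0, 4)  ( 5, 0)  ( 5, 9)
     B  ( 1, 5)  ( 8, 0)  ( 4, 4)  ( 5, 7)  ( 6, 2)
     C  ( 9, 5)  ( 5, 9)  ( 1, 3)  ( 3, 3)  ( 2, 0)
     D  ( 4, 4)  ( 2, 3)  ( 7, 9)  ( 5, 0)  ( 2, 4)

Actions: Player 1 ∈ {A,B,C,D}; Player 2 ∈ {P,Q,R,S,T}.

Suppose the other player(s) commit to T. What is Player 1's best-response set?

BR_1 = {B}

u_1(A vs T) = 5
u_1(B vs T) = 6
u_1(C vs T) = 2
u_1(D vs T) = 2
max payoff 6 at {B}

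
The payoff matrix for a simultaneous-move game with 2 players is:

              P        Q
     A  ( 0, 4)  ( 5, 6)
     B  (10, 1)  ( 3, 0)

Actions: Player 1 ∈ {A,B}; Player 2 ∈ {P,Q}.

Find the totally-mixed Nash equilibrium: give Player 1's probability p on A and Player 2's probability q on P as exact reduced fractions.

P1 indiff ⇒ q·0+(1-q)·5 = q·10+(1-q)·3 ⇒ q(-10) = (1-q)(-2) ⇒ q = 1/6
P2 indiff ⇒ p·4+(1-p)·1 = p·6+(1-p)·0 ⇒ p(-2) = (1-p)(-1) ⇒ p = 1/3

P1 mixes 1/3 on A; P2 mixes 1/6 on P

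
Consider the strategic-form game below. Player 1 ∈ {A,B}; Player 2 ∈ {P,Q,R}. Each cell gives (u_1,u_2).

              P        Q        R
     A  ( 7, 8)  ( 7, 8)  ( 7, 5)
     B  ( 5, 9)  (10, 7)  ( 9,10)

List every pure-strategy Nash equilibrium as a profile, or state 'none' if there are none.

(A,P): NE
(A,Q): not NE [P1→B gives 10>7]
(A,R): not NE [P1→B gives 9>7; P2→Q gives 8>5]
(B,P): not NE [P1→A gives 7>5; P2→R gives 10>9]
(B,Q): not NE [P2→R gives 10>7]
(B,R): NE

Nash profiles: (A,P), (B,R)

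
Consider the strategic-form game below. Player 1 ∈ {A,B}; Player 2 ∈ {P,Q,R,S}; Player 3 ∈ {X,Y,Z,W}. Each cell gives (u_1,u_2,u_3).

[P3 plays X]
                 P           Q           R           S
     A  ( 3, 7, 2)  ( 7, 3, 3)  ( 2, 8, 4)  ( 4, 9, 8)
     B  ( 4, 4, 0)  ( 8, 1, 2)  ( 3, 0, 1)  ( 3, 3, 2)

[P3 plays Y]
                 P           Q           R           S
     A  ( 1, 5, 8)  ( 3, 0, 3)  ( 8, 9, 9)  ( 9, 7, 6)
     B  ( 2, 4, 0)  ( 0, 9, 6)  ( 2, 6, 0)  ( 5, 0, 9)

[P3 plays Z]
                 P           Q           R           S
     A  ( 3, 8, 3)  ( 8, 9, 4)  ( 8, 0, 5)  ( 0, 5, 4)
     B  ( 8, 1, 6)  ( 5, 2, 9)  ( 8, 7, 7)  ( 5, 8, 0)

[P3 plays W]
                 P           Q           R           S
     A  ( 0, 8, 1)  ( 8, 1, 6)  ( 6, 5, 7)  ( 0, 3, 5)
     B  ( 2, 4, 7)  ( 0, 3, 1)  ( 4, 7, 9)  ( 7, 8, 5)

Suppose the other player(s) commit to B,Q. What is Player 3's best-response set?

P3 best: {Z}

u_3(X vs B,Q) = 2
u_3(Y vs B,Q) = 6
u_3(Z vs B,Q) = 9
u_3(W vs B,Q) = 1
max payoff 9 at {Z}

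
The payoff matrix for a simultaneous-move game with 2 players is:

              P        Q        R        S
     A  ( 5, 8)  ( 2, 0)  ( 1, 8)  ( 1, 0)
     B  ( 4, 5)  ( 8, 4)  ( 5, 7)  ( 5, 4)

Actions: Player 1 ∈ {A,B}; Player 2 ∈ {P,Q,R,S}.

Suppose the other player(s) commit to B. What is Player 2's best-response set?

BR_2 = {R}

u_2(P vs B) = 5
u_2(Q vs B) = 4
u_2(R vs B) = 7
u_2(S vs B) = 4
max payoff 7 at {R}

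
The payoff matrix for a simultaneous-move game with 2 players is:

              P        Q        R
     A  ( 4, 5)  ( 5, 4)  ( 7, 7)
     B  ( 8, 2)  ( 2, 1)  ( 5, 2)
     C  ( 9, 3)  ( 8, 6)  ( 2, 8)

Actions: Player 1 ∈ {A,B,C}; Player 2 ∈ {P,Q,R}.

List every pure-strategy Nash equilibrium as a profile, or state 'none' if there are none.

(A,P): not NE [P1→C gives 9>4; P2→R gives 7>5]
(A,Q): not NE [P1→C gives 8>5; P2→R gives 7>4]
(A,R): NE
(B,P): not NE [P1→C gives 9>8]
(B,Q): not NE [P1→C gives 8>2; P2→R gives 2>1]
(B,R): not NE [P1→A gives 7>5]
(C,P): not NE [P2→R gives 8>3]
(C,Q): not NE [P2→R gives 8>6]
(C,R): not NE [P1→A gives 7>2]

Nash profiles: (A,R)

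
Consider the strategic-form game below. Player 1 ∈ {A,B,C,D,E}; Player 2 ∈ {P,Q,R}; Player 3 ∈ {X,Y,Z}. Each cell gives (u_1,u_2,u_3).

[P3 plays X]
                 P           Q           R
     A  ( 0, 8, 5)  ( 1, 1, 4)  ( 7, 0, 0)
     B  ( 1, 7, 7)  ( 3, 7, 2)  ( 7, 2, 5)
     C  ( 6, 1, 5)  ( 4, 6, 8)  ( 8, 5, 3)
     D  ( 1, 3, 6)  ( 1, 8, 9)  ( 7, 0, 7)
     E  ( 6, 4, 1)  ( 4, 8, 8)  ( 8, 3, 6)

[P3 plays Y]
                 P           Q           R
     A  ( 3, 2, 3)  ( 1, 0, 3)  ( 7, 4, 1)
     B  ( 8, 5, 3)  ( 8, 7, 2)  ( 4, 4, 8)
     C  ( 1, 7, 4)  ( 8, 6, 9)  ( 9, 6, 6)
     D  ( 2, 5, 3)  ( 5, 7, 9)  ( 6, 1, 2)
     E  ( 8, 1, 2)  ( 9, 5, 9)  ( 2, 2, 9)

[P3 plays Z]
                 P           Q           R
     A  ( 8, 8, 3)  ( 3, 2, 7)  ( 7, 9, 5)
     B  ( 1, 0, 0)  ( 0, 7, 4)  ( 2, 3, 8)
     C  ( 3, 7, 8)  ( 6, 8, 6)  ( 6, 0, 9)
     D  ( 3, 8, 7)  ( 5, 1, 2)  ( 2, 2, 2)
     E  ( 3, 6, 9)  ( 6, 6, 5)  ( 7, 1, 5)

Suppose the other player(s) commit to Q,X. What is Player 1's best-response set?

P1 best: {C,E}

u_1(A vs Q,X) = 1
u_1(B vs Q,X) = 3
u_1(C vs Q,X) = 4
u_1(D vs Q,X) = 1
u_1(E vs Q,X) = 4
max payoff 4 at {C,E}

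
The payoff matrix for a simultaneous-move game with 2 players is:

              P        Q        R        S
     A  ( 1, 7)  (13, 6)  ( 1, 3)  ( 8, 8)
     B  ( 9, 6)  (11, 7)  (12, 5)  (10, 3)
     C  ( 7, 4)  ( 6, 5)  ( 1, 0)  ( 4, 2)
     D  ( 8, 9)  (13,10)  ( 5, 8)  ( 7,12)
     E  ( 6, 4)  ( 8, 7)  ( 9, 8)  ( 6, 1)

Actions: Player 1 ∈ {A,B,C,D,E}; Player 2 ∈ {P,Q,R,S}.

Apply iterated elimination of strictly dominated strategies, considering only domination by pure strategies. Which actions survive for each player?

Remaining: P1:{A,B,D} P2:{P,Q,S}

P1 drop C (B beats it: P:9>7 Q:11>6 R:12>1 S:10>4)
P1 drop E (B beats it: P:9>6 Q:11>8 R:12>9 S:10>6)
P2 drop R (P beats it: A:7>3 B:6>5 D:9>8)
P1→{A,B,D} P2→{P,Q,S}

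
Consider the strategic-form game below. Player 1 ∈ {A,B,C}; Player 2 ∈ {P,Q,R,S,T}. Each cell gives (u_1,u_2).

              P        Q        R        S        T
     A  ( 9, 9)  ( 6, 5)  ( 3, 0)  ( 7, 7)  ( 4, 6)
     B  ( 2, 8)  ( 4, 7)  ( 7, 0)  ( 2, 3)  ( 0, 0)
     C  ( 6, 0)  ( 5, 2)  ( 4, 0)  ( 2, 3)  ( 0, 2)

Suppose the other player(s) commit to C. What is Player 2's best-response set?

u_2(P vs C) = 0
u_2(Q vs C) = 2
u_2(R vs C) = 0
u_2(S vs C) = 3
u_2(T vs C) = 2
max payoff 3 at {S}

BR_2 = {S}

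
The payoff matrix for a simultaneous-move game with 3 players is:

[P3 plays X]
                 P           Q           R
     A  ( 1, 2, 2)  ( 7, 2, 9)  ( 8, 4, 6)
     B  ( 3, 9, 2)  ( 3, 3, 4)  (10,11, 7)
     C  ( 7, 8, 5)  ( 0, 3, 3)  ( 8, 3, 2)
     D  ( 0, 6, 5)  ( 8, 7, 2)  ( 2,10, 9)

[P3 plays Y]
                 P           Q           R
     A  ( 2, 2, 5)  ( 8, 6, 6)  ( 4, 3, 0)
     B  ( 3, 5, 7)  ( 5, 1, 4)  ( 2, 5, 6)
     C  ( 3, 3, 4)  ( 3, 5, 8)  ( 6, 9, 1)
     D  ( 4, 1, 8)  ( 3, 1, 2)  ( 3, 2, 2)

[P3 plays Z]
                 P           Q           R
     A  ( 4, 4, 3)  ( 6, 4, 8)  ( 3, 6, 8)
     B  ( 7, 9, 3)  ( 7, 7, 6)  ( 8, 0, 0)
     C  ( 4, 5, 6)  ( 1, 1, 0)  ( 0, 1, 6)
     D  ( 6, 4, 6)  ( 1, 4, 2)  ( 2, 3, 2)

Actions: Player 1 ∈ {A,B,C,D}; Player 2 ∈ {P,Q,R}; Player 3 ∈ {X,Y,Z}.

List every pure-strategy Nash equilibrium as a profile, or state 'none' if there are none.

(A,P,X): not NE [P1→C gives 7>1; P2→R gives 4>2; P3→Y gives 5>2]
(A,P,Y): not NE [P1→D gives 4>2; P2→Q gives 6>2]
(A,P,Z): not NE [P1→B gives 7>4; P2→R gives 6>4; P3→Y gives 5>3]
(A,Q,X): not NE [P1→D gives 8>7; P2→R gives 4>2]
(A,Q,Y): not NE [P3→X gives 9>6]
(A,Q,Z): not NE [P1→B gives 7>6; P2→R gives 6>4; P3→X gives 9>8]
(A,R,X): not NE [P1→B gives 10>8; P3→Z gives 8>6]
(A,R,Y): not NE [P1→C gives 6>4; P2→Q gives 6>3; P3→Z gives 8>0]
(A,R,Z): not NE [P1→B gives 8>3]
(B,P,X): not NE [P1→C gives 7>3; P2→R gives 11>9; P3→Y gives 7>2]
(B,P,Y): not NE [P1→D gives 4>3]
(B,P,Z): not NE [P3→Y gives 7>3]
(B,Q,X): not NE [P1→D gives 8>3; P2→R gives 11>3; P3→Z gives 6>4]
(B,Q,Y): not NE [P1→A gives 8>5; P2→R gives 5>1; P3→Z gives 6>4]
(B,Q,Z): not NE [P2→P gives 9>7]
(B,R,X): NE
(B,R,Y): not NE [P1→C gives 6>2; P3→X gives 7>6]
(B,R,Z): not NE [P2→P gives 9>0; P3→X gives 7>0]
(C,P,X): not NE [P3→Z gives 6>5]
(C,P,Y): not NE [P1→D gives 4>3; P2→R gives 9>3; P3→Z gives 6>4]
(C,P,Z): not NE [P1→B gives 7>4]
(C,Q,X): not NE [P1→D gives 8>0; P2→P gives 8>3; P3→Y gives 8>3]
(C,Q,Y): not NE [P1→A gives 8>3; P2→R gives 9>5]
(C,Q,Z): not NE [P1→B gives 7>1; P2→P gives 5>1; P3→Y gives 8>0]
(C,R,X): not NE [P1→B gives 10>8; P2→P gives 8>3; P3→Z gives 6>2]
(C,R,Y): not NE [P3→Z gives 6>1]
(C,R,Z): not NE [P1→B gives 8>0; P2→P gives 5>1]
(D,P,X): not NE [P1→C gives 7>0; P2→R gives 10>6; P3→Y gives 8>5]
(D,P,Y): not NE [P2→R gives 2>1]
(D,P,Z): not NE [P1→B gives 7>6; P3→Y gives 8>6]
(D,Q,X): not NE [P2→R gives 10>7]
(D,Q,Y): not NE [P1→A gives 8>3; P2→R gives 2>1]
(D,Q,Z): not NE [P1→B gives 7>1]
(D,R,X): not NE [P1→B gives 10>2]
(D,R,Y): not NE [P1→C gives 6>3; P3→X gives 9>2]
(D,R,Z): not NE [P1→B gives 8>2; P2→Q gives 4>3; P3→X gives 9>2]

Nash profiles: (B,R,X)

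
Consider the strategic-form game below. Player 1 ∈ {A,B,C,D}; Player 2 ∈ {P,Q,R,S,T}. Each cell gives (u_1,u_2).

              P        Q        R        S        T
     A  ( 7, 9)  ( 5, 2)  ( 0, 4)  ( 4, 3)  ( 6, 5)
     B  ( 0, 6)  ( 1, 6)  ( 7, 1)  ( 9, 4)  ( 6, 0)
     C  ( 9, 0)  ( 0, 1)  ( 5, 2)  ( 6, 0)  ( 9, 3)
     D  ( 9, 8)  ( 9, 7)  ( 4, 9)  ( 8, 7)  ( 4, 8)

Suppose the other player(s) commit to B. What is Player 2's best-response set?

u_2(P vs B) = 6
u_2(Q vs B) = 6
u_2(R vs B) = 1
u_2(S vs B) = 4
u_2(T vs B) = 0
max payoff 6 at {P,Q}

argmax u_2 = {P,Q}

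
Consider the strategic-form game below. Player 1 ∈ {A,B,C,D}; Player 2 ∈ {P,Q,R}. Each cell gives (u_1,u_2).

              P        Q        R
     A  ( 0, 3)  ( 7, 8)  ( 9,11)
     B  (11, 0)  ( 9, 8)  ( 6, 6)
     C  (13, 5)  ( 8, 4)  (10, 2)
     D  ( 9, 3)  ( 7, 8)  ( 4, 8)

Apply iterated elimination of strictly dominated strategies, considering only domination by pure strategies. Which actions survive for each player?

P1 drop A (C beats it: P:13>0 Q:8>7 R:10>9)
P1 drop D (B beats it: P:11>9 Q:9>7 R:6>4)
P2 drop R (Q beats it: B:8>6 C:4>2)
P1→{B,C} P2→{P,Q}

Remaining: P1:{B,C} P2:{P,Q}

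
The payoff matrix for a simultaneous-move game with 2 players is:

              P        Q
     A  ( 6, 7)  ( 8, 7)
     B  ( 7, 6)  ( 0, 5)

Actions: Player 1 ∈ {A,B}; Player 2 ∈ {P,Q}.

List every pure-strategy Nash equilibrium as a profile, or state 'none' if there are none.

(A,P): not NE [P1→B gives 7>6]
(A,Q): NE
(B,P): NE
(B,Q): not NE [P1→A gives 8>0; P2→P gives 6>5]

NE set: (A,Q), (B,P)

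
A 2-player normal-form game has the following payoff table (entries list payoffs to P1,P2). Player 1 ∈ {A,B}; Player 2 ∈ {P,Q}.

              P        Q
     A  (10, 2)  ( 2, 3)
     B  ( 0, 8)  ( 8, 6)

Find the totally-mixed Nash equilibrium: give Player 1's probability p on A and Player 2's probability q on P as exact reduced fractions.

p=2/3, q=3/8

P1 indiff ⇒ q·10+(1-q)·2 = q·0+(1-q)·8 ⇒ q(10) = (1-q)(6) ⇒ q = 3/8
P2 indiff ⇒ p·2+(1-p)·8 = p·3+(1-p)·6 ⇒ p(-1) = (1-p)(-2) ⇒ p = 2/3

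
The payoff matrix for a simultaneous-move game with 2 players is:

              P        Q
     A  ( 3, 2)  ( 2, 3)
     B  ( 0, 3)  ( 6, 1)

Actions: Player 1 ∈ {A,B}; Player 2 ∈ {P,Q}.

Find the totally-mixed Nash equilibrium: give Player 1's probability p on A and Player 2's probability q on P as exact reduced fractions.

P1 indiff ⇒ q·3+(1-q)·2 = q·0+(1-q)·6 ⇒ q(3) = (1-q)(4) ⇒ q = 4/7
P2 indiff ⇒ p·2+(1-p)·3 = p·3+(1-p)·1 ⇒ p(-1) = (1-p)(-2) ⇒ p = 2/3

P1 mixes 2/3 on A; P2 mixes 4/7 on P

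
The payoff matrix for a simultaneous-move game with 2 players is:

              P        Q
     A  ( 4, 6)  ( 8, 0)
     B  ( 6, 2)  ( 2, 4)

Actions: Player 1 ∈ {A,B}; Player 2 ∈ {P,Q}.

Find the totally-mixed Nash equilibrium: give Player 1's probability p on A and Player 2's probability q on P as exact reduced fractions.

p=1/4, q=3/4

P1 indiff ⇒ q·4+(1-q)·8 = q·6+(1-q)·2 ⇒ q(-2) = (1-q)(-6) ⇒ q = 3/4
P2 indiff ⇒ p·6+(1-p)·2 = p·0+(1-p)·4 ⇒ p(6) = (1-p)(2) ⇒ p = 1/4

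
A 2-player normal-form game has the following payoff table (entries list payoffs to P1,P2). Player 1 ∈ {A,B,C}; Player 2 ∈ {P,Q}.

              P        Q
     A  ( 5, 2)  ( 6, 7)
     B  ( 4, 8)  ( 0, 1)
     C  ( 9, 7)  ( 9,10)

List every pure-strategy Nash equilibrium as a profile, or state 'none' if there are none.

PSNE = {(C,Q)}

(A,P): not NE [P1→C gives 9>5; P2→Q gives 7>2]
(A,Q): not NE [P1→C gives 9>6]
(B,P): not NE [P1→C gives 9>4]
(B,Q): not NE [P1→C gives 9>0; P2→P gives 8>1]
(C,P): not NE [P2→Q gives 10>7]
(C,Q): NE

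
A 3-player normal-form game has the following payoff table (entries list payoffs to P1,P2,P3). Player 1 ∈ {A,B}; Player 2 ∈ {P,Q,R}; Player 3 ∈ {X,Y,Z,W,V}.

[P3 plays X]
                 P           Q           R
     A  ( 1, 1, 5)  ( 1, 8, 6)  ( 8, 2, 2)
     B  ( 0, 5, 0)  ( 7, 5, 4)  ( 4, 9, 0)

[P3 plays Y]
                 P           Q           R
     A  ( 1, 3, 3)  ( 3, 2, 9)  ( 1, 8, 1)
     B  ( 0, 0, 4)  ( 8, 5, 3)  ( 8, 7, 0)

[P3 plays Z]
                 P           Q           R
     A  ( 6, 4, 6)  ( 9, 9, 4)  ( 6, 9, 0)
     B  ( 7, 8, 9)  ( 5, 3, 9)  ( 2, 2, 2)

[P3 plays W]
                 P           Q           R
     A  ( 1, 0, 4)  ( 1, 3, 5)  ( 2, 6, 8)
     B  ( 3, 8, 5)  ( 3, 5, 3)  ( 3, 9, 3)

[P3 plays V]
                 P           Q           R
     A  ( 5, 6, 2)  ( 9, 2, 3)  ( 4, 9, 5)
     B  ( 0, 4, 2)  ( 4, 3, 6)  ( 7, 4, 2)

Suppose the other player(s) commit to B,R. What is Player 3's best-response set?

u_3(X vs B,R) = 0
u_3(Y vs B,R) = 0
u_3(Z vs B,R) = 2
u_3(W vs B,R) = 3
u_3(V vs B,R) = 2
max payoff 3 at {W}

BR_3 = {W}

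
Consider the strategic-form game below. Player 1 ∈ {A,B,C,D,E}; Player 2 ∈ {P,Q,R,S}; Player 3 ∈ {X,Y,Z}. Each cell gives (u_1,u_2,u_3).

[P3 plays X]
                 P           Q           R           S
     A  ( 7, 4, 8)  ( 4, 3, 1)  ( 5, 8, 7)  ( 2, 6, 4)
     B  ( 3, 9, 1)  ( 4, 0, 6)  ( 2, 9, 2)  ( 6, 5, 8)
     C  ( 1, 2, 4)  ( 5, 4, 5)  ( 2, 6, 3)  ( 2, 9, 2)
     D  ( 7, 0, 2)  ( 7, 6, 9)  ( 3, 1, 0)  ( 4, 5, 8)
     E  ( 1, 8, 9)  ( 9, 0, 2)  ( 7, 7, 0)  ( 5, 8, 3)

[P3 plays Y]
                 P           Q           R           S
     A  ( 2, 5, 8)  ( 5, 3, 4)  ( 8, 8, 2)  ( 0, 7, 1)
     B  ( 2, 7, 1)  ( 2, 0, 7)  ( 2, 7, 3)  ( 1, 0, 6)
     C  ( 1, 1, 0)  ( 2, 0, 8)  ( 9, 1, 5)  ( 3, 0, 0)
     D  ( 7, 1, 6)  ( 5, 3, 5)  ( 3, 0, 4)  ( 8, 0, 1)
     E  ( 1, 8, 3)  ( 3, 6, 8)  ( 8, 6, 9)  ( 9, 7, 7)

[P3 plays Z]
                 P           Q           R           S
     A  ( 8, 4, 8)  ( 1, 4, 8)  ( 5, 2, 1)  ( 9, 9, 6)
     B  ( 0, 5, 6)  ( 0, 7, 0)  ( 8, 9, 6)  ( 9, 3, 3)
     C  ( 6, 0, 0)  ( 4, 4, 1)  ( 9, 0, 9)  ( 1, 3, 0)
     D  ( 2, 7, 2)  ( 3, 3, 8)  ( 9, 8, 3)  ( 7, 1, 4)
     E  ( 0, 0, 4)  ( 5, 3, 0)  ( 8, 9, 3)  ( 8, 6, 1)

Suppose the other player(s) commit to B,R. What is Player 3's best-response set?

u_3(X vs B,R) = 2
u_3(Y vs B,R) = 3
u_3(Z vs B,R) = 6
max payoff 6 at {Z}

BR_3 = {Z}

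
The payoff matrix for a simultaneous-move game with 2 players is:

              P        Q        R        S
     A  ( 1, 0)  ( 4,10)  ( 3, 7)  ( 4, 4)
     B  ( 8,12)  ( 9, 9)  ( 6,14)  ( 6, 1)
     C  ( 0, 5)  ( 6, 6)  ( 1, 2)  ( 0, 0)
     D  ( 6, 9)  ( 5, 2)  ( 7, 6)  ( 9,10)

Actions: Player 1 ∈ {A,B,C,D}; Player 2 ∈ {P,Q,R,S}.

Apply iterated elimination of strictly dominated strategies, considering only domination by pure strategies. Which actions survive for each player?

P1 drop A (B beats it: P:8>1 Q:9>4 R:6>3 S:6>4)
P1 drop C (B beats it: P:8>0 Q:9>6 R:6>1 S:6>0)
P2 drop Q (P beats it: B:12>9 D:9>2)
P1→{B,D} P2→{P,R,S}

IESDS → P1:{B,D} P2:{P,R,S}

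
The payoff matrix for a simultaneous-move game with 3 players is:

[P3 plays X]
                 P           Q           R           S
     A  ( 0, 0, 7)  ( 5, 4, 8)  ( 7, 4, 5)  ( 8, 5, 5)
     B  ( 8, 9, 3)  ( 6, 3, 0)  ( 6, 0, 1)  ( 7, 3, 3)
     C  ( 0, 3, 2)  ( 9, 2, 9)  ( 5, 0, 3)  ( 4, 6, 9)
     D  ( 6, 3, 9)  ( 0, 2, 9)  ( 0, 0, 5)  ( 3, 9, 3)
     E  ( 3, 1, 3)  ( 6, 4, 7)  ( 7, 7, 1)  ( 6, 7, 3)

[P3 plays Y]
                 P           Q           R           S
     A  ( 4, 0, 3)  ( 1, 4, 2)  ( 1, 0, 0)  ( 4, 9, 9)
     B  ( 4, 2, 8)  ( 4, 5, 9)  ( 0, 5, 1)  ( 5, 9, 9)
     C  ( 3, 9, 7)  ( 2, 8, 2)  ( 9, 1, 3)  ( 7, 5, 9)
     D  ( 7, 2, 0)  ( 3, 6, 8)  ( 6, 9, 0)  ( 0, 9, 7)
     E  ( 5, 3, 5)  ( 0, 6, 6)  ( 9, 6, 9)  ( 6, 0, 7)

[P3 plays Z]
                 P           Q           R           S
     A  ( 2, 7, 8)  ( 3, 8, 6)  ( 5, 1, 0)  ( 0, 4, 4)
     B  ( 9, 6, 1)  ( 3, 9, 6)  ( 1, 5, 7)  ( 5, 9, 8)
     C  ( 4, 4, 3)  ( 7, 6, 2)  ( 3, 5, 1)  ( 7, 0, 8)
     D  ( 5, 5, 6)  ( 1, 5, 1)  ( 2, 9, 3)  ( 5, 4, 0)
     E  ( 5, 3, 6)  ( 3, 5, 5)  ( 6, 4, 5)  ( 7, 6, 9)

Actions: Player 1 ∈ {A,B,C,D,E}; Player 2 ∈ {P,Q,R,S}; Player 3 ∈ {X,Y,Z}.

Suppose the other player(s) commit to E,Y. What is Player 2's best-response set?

u_2(P vs E,Y) = 3
u_2(Q vs E,Y) = 6
u_2(R vs E,Y) = 6
u_2(S vs E,Y) = 0
max payoff 6 at {Q,R}

BR_2 = {Q,R}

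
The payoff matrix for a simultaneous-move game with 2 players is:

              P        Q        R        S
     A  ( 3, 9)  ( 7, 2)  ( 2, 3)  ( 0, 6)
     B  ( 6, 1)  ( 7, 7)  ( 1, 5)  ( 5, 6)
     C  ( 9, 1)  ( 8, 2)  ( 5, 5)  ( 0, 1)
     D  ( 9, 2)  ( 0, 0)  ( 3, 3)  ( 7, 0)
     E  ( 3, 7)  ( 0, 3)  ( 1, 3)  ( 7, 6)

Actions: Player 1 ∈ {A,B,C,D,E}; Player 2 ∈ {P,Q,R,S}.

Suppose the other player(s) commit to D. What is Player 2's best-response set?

argmax u_2 = {R}

u_2(P vs D) = 2
u_2(Q vs D) = 0
u_2(R vs D) = 3
u_2(S vs D) = 0
max payoff 3 at {R}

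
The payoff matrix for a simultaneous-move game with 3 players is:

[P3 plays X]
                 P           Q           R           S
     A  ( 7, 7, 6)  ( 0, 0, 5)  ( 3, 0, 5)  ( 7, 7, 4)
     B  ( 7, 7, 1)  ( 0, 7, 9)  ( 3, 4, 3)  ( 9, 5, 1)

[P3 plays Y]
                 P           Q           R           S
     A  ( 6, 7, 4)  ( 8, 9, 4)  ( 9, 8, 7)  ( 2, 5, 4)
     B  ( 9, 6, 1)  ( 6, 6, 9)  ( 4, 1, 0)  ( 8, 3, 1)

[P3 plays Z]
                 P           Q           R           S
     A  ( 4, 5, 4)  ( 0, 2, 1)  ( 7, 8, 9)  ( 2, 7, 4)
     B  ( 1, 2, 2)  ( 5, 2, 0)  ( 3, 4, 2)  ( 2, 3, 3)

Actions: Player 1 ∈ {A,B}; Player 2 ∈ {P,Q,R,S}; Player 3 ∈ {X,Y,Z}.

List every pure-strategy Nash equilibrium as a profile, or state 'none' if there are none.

(A,P,X): NE
(A,P,Y): not NE [P1→B gives 9>6; P2→Q gives 9>7; P3→X gives 6>4]
(A,P,Z): not NE [P2→R gives 8>5; P3→X gives 6>4]
(A,Q,X): not NE [P2→S gives 7>0]
(A,Q,Y): not NE [P3→X gives 5>4]
(A,Q,Z): not NE [P1→B gives 5>0; P2→R gives 8>2; P3→X gives 5>1]
(A,R,X): not NE [P2→S gives 7>0; P3→Z gives 9>5]
(A,R,Y): not NE [P2→Q gives 9>8; P3→Z gives 9>7]
(A,R,Z): NE
(A,S,X): not NE [P1→B gives 9>7]
(A,S,Y): not NE [P1→B gives 8>2; P2→Q gives 9>5]
(A,S,Z): not NE [P2→R gives 8>7]
(B,P,X): not NE [P3→Z gives 2>1]
(B,P,Y): not NE [P3→Z gives 2>1]
(B,P,Z): not NE [P1→A gives 4>1; P2→R gives 4>2]
(B,Q,X): NE
(B,Q,Y): not NE [P1→A gives 8>6]
(B,Q,Z): not NE [P2→R gives 4>2; P3→Y gives 9>0]
(B,R,X): not NE [P2→Q gives 7>4]
(B,R,Y): not NE [P1→A gives 9>4; P2→Q gives 6>1; P3→X gives 3>0]
(B,R,Z): not NE [P1→A gives 7>3; P3→X gives 3>2]
(B,S,X): not NE [P2→Q gives 7>5; P3→Z gives 3>1]
(B,S,Y): not NE [P2→Q gives 6>3; P3→Z gives 3>1]
(B,S,Z): not NE [P2→R gives 4>3]

PSNE = {(A,P,X), (A,R,Z), (B,Q,X)}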